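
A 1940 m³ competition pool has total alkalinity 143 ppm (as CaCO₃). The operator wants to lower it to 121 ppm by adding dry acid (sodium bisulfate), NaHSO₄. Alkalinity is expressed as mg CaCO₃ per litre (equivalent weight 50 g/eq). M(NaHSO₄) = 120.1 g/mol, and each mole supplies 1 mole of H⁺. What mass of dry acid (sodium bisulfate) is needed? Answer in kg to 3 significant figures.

103 kg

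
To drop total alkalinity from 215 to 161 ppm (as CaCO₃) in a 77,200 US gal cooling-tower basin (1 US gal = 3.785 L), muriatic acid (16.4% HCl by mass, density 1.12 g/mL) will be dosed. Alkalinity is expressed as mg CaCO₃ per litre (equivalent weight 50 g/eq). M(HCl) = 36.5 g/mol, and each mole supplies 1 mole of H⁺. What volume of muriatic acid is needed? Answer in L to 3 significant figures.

Volume: 77,200 US gal × 3.785 L/gal = 292,202 L.
Alkalinity to neutralize: (215 − 161) = 54 mg/L as CaCO₃ × 292,202 L = 15,780 g as CaCO₃.
Equivalents of H⁺ required: 15,780 ÷ 50 g/eq = 315.6 eq = 315.6 mol HCl.
Mass of HCl: 315.6 × 36.5 = 11,520 g.
Mass of 16.4% solution: 11,520 / 0.164 = 70,240 g.
Volume: 70,240 g ÷ 1.12 g/mL = 62,710 mL.

62.7 L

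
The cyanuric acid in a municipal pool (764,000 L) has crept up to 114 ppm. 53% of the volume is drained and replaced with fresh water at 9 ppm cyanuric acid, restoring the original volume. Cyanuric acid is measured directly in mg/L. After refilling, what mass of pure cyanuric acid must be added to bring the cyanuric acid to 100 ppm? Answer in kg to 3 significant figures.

31.8 kg

After draining 53% and refilling: 114 × 0.47 + 9 × 0.53 = 58.35 ppm.
Deficit to target: 100 − 58.35 = 41.65 mg/L.
Mass: 41.65 mg/L × 764,000 L = 31,820 g cyanuric acid.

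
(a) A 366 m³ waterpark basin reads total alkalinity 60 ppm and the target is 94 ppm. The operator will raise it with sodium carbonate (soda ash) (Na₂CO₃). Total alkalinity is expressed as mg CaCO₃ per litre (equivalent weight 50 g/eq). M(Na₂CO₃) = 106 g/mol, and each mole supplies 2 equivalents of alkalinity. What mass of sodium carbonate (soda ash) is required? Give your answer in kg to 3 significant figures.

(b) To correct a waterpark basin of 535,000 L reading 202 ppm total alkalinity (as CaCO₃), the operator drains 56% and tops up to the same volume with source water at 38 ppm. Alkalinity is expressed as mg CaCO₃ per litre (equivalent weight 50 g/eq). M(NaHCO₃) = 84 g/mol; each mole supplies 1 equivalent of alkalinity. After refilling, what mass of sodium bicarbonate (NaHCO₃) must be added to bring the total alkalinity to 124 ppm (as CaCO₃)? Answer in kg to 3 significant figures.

(a) 13.2 kg; (b) 12.4 kg

(a) Volume: 366 m³ = 366,000 L.
(a) Alkalinity to add: (94 − 60) = 34 mg/L as CaCO₃ × 366,000 L = 12,440 g as CaCO₃.
(a) Equivalents: 12,440 g ÷ 50 g/eq = 248.9 eq.
(a) Each mole of Na₂CO₃ supplies 2 eq, so 248.9 / 2 = 124.4 mol.
(a) Mass: 124.4 mol × 106 g/mol = 13,190 g.

(b) After draining 56% and refilling: 202 × 0.44 + 38 × 0.56 = 110.16 ppm.
(b) Deficit to target: 124 − 110.16 = 13.84 mg/L.
(b) As CaCO₃: 13.84 mg/L × 535,000 L = 7404 g; ÷ 50 g/eq ÷ 1 = 148.1 mol NaHCO₃.
(b) Mass: 148.1 × 84 = 12,440 g.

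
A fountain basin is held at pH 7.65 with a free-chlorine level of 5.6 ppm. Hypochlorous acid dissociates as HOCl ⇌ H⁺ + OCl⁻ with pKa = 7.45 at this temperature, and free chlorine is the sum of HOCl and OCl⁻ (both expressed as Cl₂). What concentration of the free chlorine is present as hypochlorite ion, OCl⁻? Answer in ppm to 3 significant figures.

[OCl⁻]/[HOCl] = 10^(pH − pKa) = 10^(7.65 − 7.45) = 10^0.20 = 1.585.
Fraction as HOCl = 1 / (1 + 1.585) = 0.3869.
OCl⁻ = (1 − 0.3869) × 5.6 ppm = 3.434 ppm.

3.43 ppm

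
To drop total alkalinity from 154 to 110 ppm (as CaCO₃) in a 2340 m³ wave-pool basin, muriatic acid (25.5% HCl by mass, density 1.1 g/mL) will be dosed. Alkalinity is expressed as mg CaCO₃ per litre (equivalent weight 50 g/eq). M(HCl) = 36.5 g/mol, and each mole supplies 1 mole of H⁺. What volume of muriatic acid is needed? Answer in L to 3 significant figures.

Volume: 2340 m³ = 2,340,000 L.
Alkalinity to neutralize: (154 − 110) = 44 mg/L as CaCO₃ × 2,340,000 L = 103,000 g as CaCO₃.
Equivalents of H⁺ required: 103,000 ÷ 50 g/eq = 2059 eq = 2059 mol HCl.
Mass of HCl: 2059 × 36.5 = 75,160 g.
Mass of 25.5% solution: 75,160 / 0.255 = 294,700 g.
Volume: 294,700 g ÷ 1.1 g/mL = 268,000 mL.

268 L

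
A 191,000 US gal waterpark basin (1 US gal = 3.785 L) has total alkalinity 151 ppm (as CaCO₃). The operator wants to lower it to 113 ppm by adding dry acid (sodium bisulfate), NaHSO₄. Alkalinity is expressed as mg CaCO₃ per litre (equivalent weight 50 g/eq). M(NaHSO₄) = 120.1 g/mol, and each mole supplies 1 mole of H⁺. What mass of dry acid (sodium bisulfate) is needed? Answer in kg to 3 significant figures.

Volume: 191,000 US gal × 3.785 L/gal = 722,935 L.
Alkalinity to neutralize: (151 − 113) = 38 mg/L as CaCO₃ × 722,935 L = 27,470 g as CaCO₃.
Equivalents of H⁺ required: 27,470 ÷ 50 g/eq = 549.4 eq = 549.4 mol NaHSO₄.
Mass of NaHSO₄: 549.4 × 120.1 = 65,990 g.

66.0 kg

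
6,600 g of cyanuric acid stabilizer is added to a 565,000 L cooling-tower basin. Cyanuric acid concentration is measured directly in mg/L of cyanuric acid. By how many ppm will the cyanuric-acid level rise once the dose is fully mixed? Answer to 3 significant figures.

11.7 ppm

Rise: 6,600 g / 565,000 L × 1000 = 11.68 mg/L.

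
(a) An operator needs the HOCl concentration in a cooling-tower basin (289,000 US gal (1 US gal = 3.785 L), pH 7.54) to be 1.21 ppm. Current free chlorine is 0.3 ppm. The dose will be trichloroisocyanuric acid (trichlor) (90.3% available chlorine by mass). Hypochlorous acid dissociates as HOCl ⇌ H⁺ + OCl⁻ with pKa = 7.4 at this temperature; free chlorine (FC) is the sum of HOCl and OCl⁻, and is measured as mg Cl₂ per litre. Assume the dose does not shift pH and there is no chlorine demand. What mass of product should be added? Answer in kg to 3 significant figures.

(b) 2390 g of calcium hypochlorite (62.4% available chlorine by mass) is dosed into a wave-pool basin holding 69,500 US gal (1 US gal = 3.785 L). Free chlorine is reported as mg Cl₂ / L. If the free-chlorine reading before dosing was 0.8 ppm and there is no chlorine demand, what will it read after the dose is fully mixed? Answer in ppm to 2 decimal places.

(a) 3.13 kg; (b) 6.47 ppm

(a) Volume: 289,000 US gal × 3.785 L/gal = 1,093,865 L.
(a) [OCl⁻]/[HOCl] = 10^(pH − pKa) = 10^(7.54 − 7.4) = 1.38; fraction as HOCl = 1/(1 + 1.38) = 0.4201.
(a) Free chlorine required for 1.21 ppm HOCl: 1.21 / 0.4201 = 2.88 ppm.
(a) FC to add: 2.88 − 0.3 = 2.58 mg/L as Cl₂.
(a) Cl₂ equivalent: 2.58 mg/L × 1,093,865 L = 2822 g.
(a) Product at 90.3% available Cl: 2822 / 0.903 = 3126 g.

(b) Volume: 69,500 US gal × 3.785 L/gal = 263,058 L.
(b) Available chlorine delivered: 2390 g × 0.624 = 1491 g as Cl₂.
(b) Concentration rise: 1491 g / 263,058 L = 5.669 mg/L = 5.67 ppm.
(b) Final FC: 0.8 + 5.67 = 6.47 ppm.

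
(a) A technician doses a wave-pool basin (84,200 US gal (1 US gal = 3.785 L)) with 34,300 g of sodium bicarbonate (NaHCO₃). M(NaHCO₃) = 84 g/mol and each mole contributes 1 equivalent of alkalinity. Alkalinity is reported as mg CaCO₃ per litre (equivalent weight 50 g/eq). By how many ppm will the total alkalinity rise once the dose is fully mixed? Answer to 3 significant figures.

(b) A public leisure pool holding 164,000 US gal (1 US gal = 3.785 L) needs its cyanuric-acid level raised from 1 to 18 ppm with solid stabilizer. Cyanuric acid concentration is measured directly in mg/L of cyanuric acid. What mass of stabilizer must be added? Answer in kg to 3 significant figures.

(a) Volume: 84,200 US gal × 3.785 L/gal = 318,697 L.
(a) Moles of NaHCO₃: 34,300 g ÷ 84 g/mol = 408.3 mol → 408.3 eq of alkalinity.
(a) As CaCO₃: 408.3 eq × 50 g/eq = 20,420 g.
(a) Rise: 20,420 g / 318,697 L × 1000 = 64.06 mg/L.

(b) Volume: 164,000 US gal × 3.785 L/gal = 620,740 L.
(b) CYA to add: (18 − 1) = 17 mg/L × 620,740 L = 10,550 g cyanuric acid.

(a) 64.1 ppm; (b) 10.6 kg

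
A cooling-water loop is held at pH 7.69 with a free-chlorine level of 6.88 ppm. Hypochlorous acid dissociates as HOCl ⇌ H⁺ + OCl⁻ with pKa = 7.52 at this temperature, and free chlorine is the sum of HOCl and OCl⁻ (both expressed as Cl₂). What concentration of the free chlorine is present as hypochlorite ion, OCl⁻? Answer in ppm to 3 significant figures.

[OCl⁻]/[HOCl] = 10^(pH − pKa) = 10^(7.69 − 7.52) = 10^0.17 = 1.479.
Fraction as HOCl = 1 / (1 + 1.479) = 0.4034.
OCl⁻ = (1 − 0.4034) × 6.88 ppm = 4.105 ppm.

4.10 ppm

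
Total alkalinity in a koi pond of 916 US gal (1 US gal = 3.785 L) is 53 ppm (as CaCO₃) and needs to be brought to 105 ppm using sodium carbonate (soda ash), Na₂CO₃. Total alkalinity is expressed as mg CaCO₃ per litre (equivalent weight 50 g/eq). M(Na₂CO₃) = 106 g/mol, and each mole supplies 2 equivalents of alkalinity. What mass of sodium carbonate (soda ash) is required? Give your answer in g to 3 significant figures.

191 g

Volume: 916 US gal × 3.785 L/gal = 3,467 L.
Alkalinity to add: (105 − 53) = 52 mg/L as CaCO₃ × 3,467 L = 180.3 g as CaCO₃.
Equivalents: 180.3 g ÷ 50 g/eq = 3.606 eq.
Each mole of Na₂CO₃ supplies 2 eq, so 3.606 / 2 = 1.803 mol.
Mass: 1.803 mol × 106 g/mol = 191.1 g.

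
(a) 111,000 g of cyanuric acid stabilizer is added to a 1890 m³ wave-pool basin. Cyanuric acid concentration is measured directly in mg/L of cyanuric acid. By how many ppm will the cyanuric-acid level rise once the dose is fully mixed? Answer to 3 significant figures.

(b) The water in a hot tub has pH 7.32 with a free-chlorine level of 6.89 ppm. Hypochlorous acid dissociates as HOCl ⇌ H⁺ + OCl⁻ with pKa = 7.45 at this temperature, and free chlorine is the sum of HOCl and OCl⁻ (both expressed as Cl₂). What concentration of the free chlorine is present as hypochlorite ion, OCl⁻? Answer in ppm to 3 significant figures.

(a) Volume: 1890 m³ = 1,890,000 L.
(a) Rise: 111,000 g / 1,890,000 L × 1000 = 58.73 mg/L.

(b) [OCl⁻]/[HOCl] = 10^(pH − pKa) = 10^(7.32 − 7.45) = 10^-0.13 = 0.7413.
(b) Fraction as HOCl = 1 / (1 + 0.7413) = 0.5743.
(b) OCl⁻ = (1 − 0.5743) × 6.89 ppm = 2.933 ppm.

(a) 58.7 ppm; (b) 2.93 ppm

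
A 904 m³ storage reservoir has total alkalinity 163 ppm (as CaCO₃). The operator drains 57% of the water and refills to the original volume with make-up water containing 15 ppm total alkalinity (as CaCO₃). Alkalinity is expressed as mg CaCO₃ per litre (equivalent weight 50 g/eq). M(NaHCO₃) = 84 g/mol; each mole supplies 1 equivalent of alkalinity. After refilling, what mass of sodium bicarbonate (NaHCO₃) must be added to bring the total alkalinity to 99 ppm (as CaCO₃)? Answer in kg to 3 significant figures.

30.9 kg

Volume: 904 m³ = 904,000 L.
After draining 57% and refilling: 163 × 0.43 + 15 × 0.57 = 78.64 ppm.
Deficit to target: 99 − 78.64 = 20.36 mg/L.
As CaCO₃: 20.36 mg/L × 904,000 L = 18,410 g; ÷ 50 g/eq ÷ 1 = 368.1 mol NaHCO₃.
Mass: 368.1 × 84 = 30,920 g.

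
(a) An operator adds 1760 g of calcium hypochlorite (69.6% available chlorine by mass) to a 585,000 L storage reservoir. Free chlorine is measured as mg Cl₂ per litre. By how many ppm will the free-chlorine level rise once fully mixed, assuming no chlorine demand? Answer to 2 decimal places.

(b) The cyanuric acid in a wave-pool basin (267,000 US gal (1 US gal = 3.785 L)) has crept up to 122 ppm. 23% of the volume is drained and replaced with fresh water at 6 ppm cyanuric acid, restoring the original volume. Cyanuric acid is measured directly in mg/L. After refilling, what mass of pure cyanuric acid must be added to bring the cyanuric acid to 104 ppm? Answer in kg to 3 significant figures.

(a) 2.09 ppm; (b) 8.77 kg

(a) Available chlorine delivered: 1760 g × 0.696 = 1225 g as Cl₂.
(a) Concentration rise: 1225 g / 585,000 L = 2.094 mg/L = 2.09 ppm.

(b) Volume: 267,000 US gal × 3.785 L/gal = 1,010,595 L.
(b) After draining 23% and refilling: 122 × 0.77 + 6 × 0.23 = 95.32 ppm.
(b) Deficit to target: 104 − 95.32 = 8.68 mg/L.
(b) Mass: 8.68 mg/L × 1,010,595 L = 8772 g cyanuric acid.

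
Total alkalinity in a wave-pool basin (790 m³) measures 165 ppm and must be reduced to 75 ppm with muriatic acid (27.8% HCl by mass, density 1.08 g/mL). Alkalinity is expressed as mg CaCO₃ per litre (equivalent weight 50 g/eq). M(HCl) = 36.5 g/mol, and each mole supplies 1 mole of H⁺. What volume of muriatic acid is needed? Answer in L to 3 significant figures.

173 L

Volume: 790 m³ = 790,000 L.
Alkalinity to neutralize: (165 − 75) = 90 mg/L as CaCO₃ × 790,000 L = 71,100 g as CaCO₃.
Equivalents of H⁺ required: 71,100 ÷ 50 g/eq = 1422 eq = 1422 mol HCl.
Mass of HCl: 1422 × 36.5 = 51,900 g.
Mass of 27.8% solution: 51,900 / 0.278 = 186,700 g.
Volume: 186,700 g ÷ 1.08 g/mL = 172,900 mL.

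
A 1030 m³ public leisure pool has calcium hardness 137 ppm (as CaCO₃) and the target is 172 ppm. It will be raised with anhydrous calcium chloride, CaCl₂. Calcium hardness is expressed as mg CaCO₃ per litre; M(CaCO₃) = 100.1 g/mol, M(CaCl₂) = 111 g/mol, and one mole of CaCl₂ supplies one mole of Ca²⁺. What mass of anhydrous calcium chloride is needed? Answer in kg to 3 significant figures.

Volume: 1030 m³ = 1,030,000 L.
Hardness to add: (172 − 137) = 35 mg/L as CaCO₃ × 1,030,000 L = 36,050 g as CaCO₃.
Moles of Ca²⁺ (1 mol Ca²⁺ ≡ 1 mol CaCO₃): 36,050 / 100.1 g/mol = 360.1 mol.
Mass of CaCl₂: 360.1 × 111 = 39,980 g.

40.0 kg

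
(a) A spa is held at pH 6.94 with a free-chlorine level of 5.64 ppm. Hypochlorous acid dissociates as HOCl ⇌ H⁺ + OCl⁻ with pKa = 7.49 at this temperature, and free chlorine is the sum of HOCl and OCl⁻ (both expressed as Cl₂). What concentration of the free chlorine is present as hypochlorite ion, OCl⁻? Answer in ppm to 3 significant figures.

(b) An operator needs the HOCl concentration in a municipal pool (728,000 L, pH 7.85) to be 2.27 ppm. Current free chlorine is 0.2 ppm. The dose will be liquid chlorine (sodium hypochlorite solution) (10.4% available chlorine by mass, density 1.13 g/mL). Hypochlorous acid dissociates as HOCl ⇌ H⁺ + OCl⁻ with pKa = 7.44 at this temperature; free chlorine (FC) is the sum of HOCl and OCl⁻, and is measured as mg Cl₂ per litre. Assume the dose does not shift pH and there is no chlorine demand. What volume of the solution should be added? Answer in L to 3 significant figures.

(a) 1.24 ppm; (b) 49.0 L

(a) [OCl⁻]/[HOCl] = 10^(pH − pKa) = 10^(6.94 − 7.49) = 10^-0.55 = 0.2818.
(a) Fraction as HOCl = 1 / (1 + 0.2818) = 0.7801.
(a) OCl⁻ = (1 − 0.7801) × 5.64 ppm = 1.24 ppm.

(b) [OCl⁻]/[HOCl] = 10^(pH − pKa) = 10^(7.85 − 7.44) = 2.57; fraction as HOCl = 1/(1 + 2.57) = 0.2801.
(b) Free chlorine required for 2.27 ppm HOCl: 2.27 / 0.2801 = 8.105 ppm.
(b) FC to add: 8.105 − 0.2 = 7.905 mg/L as Cl₂.
(b) Cl₂ equivalent: 7.905 mg/L × 728,000 L = 5755 g.
(b) Product at 10.4% available Cl: 5755 / 0.104 = 55,330 g.
(b) Volume: 55,330 g ÷ 1.13 g/mL = 48,970 mL.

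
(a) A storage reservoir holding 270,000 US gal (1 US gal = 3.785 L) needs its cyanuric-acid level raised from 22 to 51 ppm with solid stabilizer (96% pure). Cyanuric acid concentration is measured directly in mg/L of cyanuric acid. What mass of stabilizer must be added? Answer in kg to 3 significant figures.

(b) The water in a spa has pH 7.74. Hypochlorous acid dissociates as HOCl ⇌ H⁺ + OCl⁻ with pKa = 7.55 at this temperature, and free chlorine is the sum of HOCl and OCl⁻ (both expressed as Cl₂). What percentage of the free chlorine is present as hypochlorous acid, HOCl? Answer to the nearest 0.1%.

(a) 30.9 kg; (b) 39.2%

(a) Volume: 270,000 US gal × 3.785 L/gal = 1,021,950 L.
(a) CYA to add: (51 − 22) = 29 mg/L × 1,021,950 L = 29,640 g cyanuric acid.
(a) At 96% purity: 29,640 / 0.96 = 30,870 g product.

(b) [OCl⁻]/[HOCl] = 10^(pH − pKa) = 10^(7.74 − 7.55) = 10^0.19 = 1.549.
(b) Fraction as HOCl = 1 / (1 + 1.549) = 0.3923.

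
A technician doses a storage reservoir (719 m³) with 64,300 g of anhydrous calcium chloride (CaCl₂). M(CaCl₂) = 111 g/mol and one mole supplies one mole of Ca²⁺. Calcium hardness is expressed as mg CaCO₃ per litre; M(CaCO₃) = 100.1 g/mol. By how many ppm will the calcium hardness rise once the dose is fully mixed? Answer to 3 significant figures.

80.6 ppm

Volume: 719 m³ = 719,000 L.
Moles of Ca²⁺: 64,300 g ÷ 111 g/mol = 579.3 mol.
As CaCO₃: 579.3 mol × 100.1 g/mol = 57,990 g.
Rise: 57,990 g / 719,000 L × 1000 = 80.65 mg/L.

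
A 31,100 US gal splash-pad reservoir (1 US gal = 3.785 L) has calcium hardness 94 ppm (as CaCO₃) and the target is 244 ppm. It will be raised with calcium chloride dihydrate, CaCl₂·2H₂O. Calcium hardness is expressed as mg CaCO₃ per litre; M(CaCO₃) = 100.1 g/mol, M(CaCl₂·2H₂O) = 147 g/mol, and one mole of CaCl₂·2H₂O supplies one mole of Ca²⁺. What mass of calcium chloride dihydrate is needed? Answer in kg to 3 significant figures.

25.9 kg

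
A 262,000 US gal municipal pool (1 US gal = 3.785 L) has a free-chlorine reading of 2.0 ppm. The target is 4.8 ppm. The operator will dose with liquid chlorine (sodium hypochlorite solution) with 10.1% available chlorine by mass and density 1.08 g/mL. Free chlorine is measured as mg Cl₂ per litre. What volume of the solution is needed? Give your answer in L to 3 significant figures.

Volume: 262,000 US gal × 3.785 L/gal = 991,670 L.
Chlorine deficit: 4.8 − 2.0 = 2.8 ppm = 2.8 mg/L as Cl₂.
Cl₂ equivalent needed: 2.8 mg/L × 991,670 L = 2,777,000 mg = 2777 g.
Product at 10.1% available chlorine: 2777 / 0.101 = 27,490 g.
Volume at density 1.08 g/mL: 27,490 g ÷ 1.08 g/mL = 25,460 mL.

25.5 L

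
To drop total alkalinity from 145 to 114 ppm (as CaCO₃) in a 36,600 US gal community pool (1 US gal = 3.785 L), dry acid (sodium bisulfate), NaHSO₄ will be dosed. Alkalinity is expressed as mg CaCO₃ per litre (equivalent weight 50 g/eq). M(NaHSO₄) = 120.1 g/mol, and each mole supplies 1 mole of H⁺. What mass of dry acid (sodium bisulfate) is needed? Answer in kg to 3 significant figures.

10.3 kg

Volume: 36,600 US gal × 3.785 L/gal = 138,531 L.
Alkalinity to neutralize: (145 − 114) = 31 mg/L as CaCO₃ × 138,531 L = 4294 g as CaCO₃.
Equivalents of H⁺ required: 4294 ÷ 50 g/eq = 85.89 eq = 85.89 mol NaHSO₄.
Mass of NaHSO₄: 85.89 × 120.1 = 10,320 g.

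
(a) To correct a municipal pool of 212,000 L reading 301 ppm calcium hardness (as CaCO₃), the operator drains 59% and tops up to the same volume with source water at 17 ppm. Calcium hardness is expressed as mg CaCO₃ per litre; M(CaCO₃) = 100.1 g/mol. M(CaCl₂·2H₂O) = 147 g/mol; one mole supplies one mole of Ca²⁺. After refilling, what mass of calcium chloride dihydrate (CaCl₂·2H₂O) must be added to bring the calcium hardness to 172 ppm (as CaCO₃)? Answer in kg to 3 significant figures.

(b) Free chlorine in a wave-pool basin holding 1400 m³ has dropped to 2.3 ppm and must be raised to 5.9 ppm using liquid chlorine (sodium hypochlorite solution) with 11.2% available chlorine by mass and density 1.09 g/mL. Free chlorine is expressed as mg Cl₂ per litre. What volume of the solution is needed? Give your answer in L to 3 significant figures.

(a) 12.0 kg; (b) 41.3 L

(a) After draining 59% and refilling: 301 × 0.41 + 17 × 0.59 = 133.44 ppm.
(a) Deficit to target: 172 − 133.44 = 38.56 mg/L.
(a) As CaCO₃: 38.56 mg/L × 212,000 L = 8175 g; ÷ 100.1 = 81.67 mol Ca²⁺.
(a) Mass: 81.67 × 147 = 12,000 g.

(b) Volume: 1400 m³ = 1,400,000 L.
(b) Chlorine deficit: 5.9 − 2.3 = 3.6 ppm = 3.6 mg/L as Cl₂.
(b) Cl₂ equivalent needed: 3.6 mg/L × 1,400,000 L = 5,040,000 mg = 5040 g.
(b) Product at 11.2% available chlorine: 5040 / 0.112 = 45,000 g.
(b) Volume at density 1.09 g/mL: 45,000 g ÷ 1.09 g/mL = 41,280 mL.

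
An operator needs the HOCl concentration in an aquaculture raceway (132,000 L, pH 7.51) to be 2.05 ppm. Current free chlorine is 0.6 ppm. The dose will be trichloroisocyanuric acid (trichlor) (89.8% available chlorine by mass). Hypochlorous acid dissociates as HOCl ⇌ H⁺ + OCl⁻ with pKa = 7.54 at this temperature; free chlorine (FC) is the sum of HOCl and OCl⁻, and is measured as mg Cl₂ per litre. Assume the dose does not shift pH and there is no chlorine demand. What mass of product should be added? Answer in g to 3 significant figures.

[OCl⁻]/[HOCl] = 10^(pH − pKa) = 10^(7.51 − 7.54) = 0.9333; fraction as HOCl = 1/(1 + 0.9333) = 0.5173.
Free chlorine required for 2.05 ppm HOCl: 2.05 / 0.5173 = 3.963 ppm.
FC to add: 3.963 − 0.6 = 3.363 mg/L as Cl₂.
Cl₂ equivalent: 3.363 mg/L × 132,000 L = 443.9 g.
Product at 89.8% available Cl: 443.9 / 0.898 = 494.4 g.

494 g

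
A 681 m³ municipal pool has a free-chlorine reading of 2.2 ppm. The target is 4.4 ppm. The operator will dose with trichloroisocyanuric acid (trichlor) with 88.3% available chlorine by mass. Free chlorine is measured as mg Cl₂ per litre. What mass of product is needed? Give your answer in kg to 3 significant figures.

1.70 kg

Volume: 681 m³ = 681,000 L.
Chlorine deficit: 4.4 − 2.2 = 2.2 ppm = 2.2 mg/L as Cl₂.
Cl₂ equivalent needed: 2.2 mg/L × 681,000 L = 1,498,000 mg = 1498 g.
Product at 88.3% available chlorine: 1498 / 0.883 = 1697 g.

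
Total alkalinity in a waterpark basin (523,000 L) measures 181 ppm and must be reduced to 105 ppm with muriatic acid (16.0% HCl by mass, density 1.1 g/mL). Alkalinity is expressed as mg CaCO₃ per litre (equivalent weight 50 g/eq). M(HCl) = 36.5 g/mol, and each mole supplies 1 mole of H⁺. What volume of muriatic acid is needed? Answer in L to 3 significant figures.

165 L

Alkalinity to neutralize: (181 − 105) = 76 mg/L as CaCO₃ × 523,000 L = 39,750 g as CaCO₃.
Equivalents of H⁺ required: 39,750 ÷ 50 g/eq = 795 eq = 795 mol HCl.
Mass of HCl: 795 × 36.5 = 29,020 g.
Mass of 16.0% solution: 29,020 / 0.16 = 181,400 g.
Volume: 181,400 g ÷ 1.1 g/mL = 164,900 mL.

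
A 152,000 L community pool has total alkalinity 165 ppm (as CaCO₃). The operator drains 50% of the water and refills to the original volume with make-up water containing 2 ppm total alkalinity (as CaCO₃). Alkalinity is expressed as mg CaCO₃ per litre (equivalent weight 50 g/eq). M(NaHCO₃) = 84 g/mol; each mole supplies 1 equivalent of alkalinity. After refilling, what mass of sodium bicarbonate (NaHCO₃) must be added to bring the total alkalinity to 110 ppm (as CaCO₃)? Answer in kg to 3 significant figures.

6.77 kg

After draining 50% and refilling: 165 × 0.50 + 2 × 0.50 = 83.5 ppm.
Deficit to target: 110 − 83.5 = 26.5 mg/L.
As CaCO₃: 26.5 mg/L × 152,000 L = 4028 g; ÷ 50 g/eq ÷ 1 = 80.56 mol NaHCO₃.
Mass: 80.56 × 84 = 6767 g.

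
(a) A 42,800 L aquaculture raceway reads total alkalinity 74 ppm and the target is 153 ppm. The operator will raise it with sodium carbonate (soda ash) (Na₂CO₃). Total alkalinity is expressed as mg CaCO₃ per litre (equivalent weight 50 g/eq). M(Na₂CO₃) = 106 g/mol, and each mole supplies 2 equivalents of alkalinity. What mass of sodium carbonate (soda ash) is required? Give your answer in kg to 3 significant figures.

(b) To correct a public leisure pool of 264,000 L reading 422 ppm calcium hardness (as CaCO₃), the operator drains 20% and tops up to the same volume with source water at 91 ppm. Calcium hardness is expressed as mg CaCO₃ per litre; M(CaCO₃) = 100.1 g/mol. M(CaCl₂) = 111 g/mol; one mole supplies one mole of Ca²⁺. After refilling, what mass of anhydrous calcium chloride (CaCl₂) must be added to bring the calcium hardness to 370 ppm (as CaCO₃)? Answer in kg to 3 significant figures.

(a) Alkalinity to add: (153 − 74) = 79 mg/L as CaCO₃ × 42,800 L = 3381 g as CaCO₃.
(a) Equivalents: 3381 g ÷ 50 g/eq = 67.62 eq.
(a) Each mole of Na₂CO₃ supplies 2 eq, so 67.62 / 2 = 33.81 mol.
(a) Mass: 33.81 mol × 106 g/mol = 3584 g.

(b) After draining 20% and refilling: 422 × 0.80 + 91 × 0.20 = 355.8 ppm.
(b) Deficit to target: 370 − 355.8 = 14.2 mg/L.
(b) As CaCO₃: 14.2 mg/L × 264,000 L = 3749 g; ÷ 100.1 = 37.45 mol Ca²⁺.
(b) Mass: 37.45 × 111 = 4157 g.

(a) 3.58 kg; (b) 4.16 kg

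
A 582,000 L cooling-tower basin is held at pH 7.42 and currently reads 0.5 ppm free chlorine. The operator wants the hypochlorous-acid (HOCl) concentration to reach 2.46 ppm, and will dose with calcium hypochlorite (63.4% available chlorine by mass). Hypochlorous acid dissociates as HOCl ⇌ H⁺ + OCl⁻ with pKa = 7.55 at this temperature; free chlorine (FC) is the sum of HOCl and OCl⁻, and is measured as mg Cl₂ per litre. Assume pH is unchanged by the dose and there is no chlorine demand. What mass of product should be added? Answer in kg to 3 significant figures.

[OCl⁻]/[HOCl] = 10^(pH − pKa) = 10^(7.42 − 7.55) = 0.7413; fraction as HOCl = 1/(1 + 0.7413) = 0.5743.
Free chlorine required for 2.46 ppm HOCl: 2.46 / 0.5743 = 4.284 ppm.
FC to add: 4.284 − 0.5 = 3.784 mg/L as Cl₂.
Cl₂ equivalent: 3.784 mg/L × 582,000 L = 2202 g.
Product at 63.4% available Cl: 2202 / 0.634 = 3473 g.

3.47 kg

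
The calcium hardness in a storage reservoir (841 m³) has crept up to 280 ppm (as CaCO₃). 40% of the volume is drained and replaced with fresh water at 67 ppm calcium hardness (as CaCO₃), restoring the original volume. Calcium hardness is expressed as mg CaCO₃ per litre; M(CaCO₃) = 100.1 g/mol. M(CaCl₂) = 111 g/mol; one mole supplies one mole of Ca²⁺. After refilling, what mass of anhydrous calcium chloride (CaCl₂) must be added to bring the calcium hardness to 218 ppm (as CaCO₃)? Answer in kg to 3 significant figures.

21.6 kg

Volume: 841 m³ = 841,000 L.
After draining 40% and refilling: 280 × 0.60 + 67 × 0.40 = 194.8 ppm.
Deficit to target: 218 − 194.8 = 23.2 mg/L.
As CaCO₃: 23.2 mg/L × 841,000 L = 19,510 g; ÷ 100.1 = 194.9 mol Ca²⁺.
Mass: 194.9 × 111 = 21,640 g.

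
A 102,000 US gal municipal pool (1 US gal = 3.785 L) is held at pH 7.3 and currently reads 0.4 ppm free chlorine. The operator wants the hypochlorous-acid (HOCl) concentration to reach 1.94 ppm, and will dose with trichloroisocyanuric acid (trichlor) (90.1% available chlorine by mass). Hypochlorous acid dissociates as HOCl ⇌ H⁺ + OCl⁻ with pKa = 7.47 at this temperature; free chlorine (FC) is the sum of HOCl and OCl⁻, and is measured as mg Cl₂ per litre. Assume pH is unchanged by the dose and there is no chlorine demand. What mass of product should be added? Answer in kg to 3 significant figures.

1.22 kg

Volume: 102,000 US gal × 3.785 L/gal = 386,070 L.
[OCl⁻]/[HOCl] = 10^(pH − pKa) = 10^(7.3 − 7.47) = 0.6761; fraction as HOCl = 1/(1 + 0.6761) = 0.5966.
Free chlorine required for 1.94 ppm HOCl: 1.94 / 0.5966 = 3.252 ppm.
FC to add: 3.252 − 0.4 = 2.852 mg/L as Cl₂.
Cl₂ equivalent: 2.852 mg/L × 386,070 L = 1101 g.
Product at 90.1% available Cl: 1101 / 0.901 = 1222 g.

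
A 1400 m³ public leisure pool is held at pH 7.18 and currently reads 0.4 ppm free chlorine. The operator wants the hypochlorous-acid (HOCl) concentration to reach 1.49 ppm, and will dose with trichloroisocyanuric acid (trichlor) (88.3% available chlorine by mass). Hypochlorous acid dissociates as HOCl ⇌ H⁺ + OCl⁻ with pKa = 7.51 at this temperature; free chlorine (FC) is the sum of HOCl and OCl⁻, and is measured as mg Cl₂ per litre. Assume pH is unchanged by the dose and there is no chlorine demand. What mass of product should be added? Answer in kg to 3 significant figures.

2.83 kg

Volume: 1400 m³ = 1,400,000 L.
[OCl⁻]/[HOCl] = 10^(pH − pKa) = 10^(7.18 − 7.51) = 0.4677; fraction as HOCl = 1/(1 + 0.4677) = 0.6813.
Free chlorine required for 1.49 ppm HOCl: 1.49 / 0.6813 = 2.187 ppm.
FC to add: 2.187 − 0.4 = 1.787 mg/L as Cl₂.
Cl₂ equivalent: 1.787 mg/L × 1,400,000 L = 2502 g.
Product at 88.3% available Cl: 2502 / 0.883 = 2833 g.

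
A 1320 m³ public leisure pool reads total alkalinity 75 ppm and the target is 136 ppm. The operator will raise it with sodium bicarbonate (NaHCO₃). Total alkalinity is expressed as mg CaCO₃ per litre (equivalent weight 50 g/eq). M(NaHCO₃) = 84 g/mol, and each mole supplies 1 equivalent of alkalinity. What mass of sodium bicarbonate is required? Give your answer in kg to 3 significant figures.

Volume: 1320 m³ = 1,320,000 L.
Alkalinity to add: (136 − 75) = 61 mg/L as CaCO₃ × 1,320,000 L = 80,520 g as CaCO₃.
Equivalents: 80,520 g ÷ 50 g/eq = 1610 eq.
NaHCO₃ supplies 1 eq per mole → 1610 mol.
Mass: 1610 mol × 84 g/mol = 135,300 g.

135 kg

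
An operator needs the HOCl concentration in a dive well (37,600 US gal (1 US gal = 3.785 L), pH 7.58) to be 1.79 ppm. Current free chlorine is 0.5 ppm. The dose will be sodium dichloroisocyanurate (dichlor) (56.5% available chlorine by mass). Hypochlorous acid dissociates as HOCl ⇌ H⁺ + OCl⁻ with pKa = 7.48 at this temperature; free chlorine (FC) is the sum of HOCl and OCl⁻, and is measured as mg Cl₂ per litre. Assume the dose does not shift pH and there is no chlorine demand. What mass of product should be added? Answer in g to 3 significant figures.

893 g

Volume: 37,600 US gal × 3.785 L/gal = 142,316 L.
[OCl⁻]/[HOCl] = 10^(pH − pKa) = 10^(7.58 − 7.48) = 1.259; fraction as HOCl = 1/(1 + 1.259) = 0.4427.
Free chlorine required for 1.79 ppm HOCl: 1.79 / 0.4427 = 4.043 ppm.
FC to add: 4.043 − 0.5 = 3.543 mg/L as Cl₂.
Cl₂ equivalent: 3.543 mg/L × 142,316 L = 504.3 g.
Product at 56.5% available Cl: 504.3 / 0.565 = 892.6 g.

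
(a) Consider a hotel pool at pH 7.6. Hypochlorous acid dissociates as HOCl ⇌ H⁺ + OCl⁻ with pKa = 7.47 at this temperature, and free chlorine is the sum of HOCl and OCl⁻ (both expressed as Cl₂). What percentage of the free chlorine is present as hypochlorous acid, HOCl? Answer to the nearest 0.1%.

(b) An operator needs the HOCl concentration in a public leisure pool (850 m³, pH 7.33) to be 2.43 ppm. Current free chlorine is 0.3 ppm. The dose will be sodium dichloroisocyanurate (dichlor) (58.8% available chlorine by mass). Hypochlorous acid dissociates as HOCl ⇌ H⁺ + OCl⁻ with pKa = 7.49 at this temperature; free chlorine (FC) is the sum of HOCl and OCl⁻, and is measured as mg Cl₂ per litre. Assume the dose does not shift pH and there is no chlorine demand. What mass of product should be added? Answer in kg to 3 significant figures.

(a) [OCl⁻]/[HOCl] = 10^(pH − pKa) = 10^(7.6 − 7.47) = 10^0.13 = 1.349.
(a) Fraction as HOCl = 1 / (1 + 1.349) = 0.4257.

(b) Volume: 850 m³ = 850,000 L.
(b) [OCl⁻]/[HOCl] = 10^(pH − pKa) = 10^(7.33 − 7.49) = 0.6918; fraction as HOCl = 1/(1 + 0.6918) = 0.5911.
(b) Free chlorine required for 2.43 ppm HOCl: 2.43 / 0.5911 = 4.111 ppm.
(b) FC to add: 4.111 − 0.3 = 3.811 mg/L as Cl₂.
(b) Cl₂ equivalent: 3.811 mg/L × 850,000 L = 3239 g.
(b) Product at 58.8% available Cl: 3239 / 0.588 = 5509 g.

(a) 42.6%; (b) 5.51 kg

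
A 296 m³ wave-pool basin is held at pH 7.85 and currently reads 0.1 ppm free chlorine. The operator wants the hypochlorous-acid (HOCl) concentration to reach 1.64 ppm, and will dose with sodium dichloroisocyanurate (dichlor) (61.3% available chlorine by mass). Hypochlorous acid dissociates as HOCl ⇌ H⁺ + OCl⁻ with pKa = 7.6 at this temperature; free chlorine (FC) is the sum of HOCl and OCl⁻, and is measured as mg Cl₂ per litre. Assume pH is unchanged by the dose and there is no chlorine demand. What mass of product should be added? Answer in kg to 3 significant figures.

Volume: 296 m³ = 296,000 L.
[OCl⁻]/[HOCl] = 10^(pH − pKa) = 10^(7.85 − 7.6) = 1.778; fraction as HOCl = 1/(1 + 1.778) = 0.3599.
Free chlorine required for 1.64 ppm HOCl: 1.64 / 0.3599 = 4.556 ppm.
FC to add: 4.556 − 0.1 = 4.456 mg/L as Cl₂.
Cl₂ equivalent: 4.456 mg/L × 296,000 L = 1319 g.
Product at 61.3% available Cl: 1319 / 0.613 = 2152 g.

2.15 kg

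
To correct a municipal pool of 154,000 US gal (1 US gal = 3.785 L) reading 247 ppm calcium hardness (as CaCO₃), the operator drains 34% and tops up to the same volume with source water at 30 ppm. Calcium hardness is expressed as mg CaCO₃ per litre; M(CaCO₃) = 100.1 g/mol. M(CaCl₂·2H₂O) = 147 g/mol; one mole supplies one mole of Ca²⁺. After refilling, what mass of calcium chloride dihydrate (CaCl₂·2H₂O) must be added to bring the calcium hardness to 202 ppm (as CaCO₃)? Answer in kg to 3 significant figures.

24.6 kg

Volume: 154,000 US gal × 3.785 L/gal = 582,890 L.
After draining 34% and refilling: 247 × 0.66 + 30 × 0.34 = 173.22 ppm.
Deficit to target: 202 − 173.22 = 28.78 mg/L.
As CaCO₃: 28.78 mg/L × 582,890 L = 16,780 g; ÷ 100.1 = 167.6 mol Ca²⁺.
Mass: 167.6 × 147 = 24,640 g.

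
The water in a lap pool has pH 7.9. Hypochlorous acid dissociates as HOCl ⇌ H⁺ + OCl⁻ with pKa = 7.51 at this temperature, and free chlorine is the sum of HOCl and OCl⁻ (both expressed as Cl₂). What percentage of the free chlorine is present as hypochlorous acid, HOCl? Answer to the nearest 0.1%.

28.9%

[OCl⁻]/[HOCl] = 10^(pH − pKa) = 10^(7.9 − 7.51) = 10^0.39 = 2.455.
Fraction as HOCl = 1 / (1 + 2.455) = 0.2895.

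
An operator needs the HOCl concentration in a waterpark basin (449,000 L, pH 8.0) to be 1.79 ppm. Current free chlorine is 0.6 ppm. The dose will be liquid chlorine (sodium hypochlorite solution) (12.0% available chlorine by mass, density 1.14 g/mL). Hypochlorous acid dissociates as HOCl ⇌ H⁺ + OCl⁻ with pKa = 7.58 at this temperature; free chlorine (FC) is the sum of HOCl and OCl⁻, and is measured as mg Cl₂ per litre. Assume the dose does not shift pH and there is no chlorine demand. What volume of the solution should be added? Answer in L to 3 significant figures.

[OCl⁻]/[HOCl] = 10^(pH − pKa) = 10^(8.0 − 7.58) = 2.63; fraction as HOCl = 1/(1 + 2.63) = 0.2755.
Free chlorine required for 1.79 ppm HOCl: 1.79 / 0.2755 = 6.498 ppm.
FC to add: 6.498 − 0.6 = 5.898 mg/L as Cl₂.
Cl₂ equivalent: 5.898 mg/L × 449,000 L = 2648 g.
Product at 12.0% available Cl: 2648 / 0.12 = 22,070 g.
Volume: 22,070 g ÷ 1.14 g/mL = 19,360 mL.

19.4 L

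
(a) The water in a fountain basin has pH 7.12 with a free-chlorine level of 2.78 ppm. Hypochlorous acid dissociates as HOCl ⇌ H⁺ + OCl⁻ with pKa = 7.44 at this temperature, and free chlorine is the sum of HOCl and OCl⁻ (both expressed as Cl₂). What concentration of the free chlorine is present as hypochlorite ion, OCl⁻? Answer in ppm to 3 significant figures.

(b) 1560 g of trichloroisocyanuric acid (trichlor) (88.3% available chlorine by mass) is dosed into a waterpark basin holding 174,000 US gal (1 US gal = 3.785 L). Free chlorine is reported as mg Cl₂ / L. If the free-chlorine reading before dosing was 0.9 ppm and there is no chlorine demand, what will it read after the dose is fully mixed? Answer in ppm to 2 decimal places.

(a) 0.900 ppm; (b) 2.99 ppm

(a) [OCl⁻]/[HOCl] = 10^(pH − pKa) = 10^(7.12 − 7.44) = 10^-0.32 = 0.4786.
(a) Fraction as HOCl = 1 / (1 + 0.4786) = 0.6763.
(a) OCl⁻ = (1 − 0.6763) × 2.78 ppm = 0.8999 ppm.

(b) Volume: 174,000 US gal × 3.785 L/gal = 658,590 L.
(b) Available chlorine delivered: 1560 g × 0.883 = 1377 g as Cl₂.
(b) Concentration rise: 1377 g / 658,590 L = 2.092 mg/L = 2.09 ppm.
(b) Final FC: 0.9 + 2.09 = 2.99 ppm.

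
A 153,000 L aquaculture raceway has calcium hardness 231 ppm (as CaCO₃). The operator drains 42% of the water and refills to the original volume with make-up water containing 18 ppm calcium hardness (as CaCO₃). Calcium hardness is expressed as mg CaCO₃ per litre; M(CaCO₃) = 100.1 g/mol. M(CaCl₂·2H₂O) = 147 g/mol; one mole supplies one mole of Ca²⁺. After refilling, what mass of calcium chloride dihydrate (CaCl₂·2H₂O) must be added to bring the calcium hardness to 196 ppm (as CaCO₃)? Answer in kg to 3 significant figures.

12.2 kg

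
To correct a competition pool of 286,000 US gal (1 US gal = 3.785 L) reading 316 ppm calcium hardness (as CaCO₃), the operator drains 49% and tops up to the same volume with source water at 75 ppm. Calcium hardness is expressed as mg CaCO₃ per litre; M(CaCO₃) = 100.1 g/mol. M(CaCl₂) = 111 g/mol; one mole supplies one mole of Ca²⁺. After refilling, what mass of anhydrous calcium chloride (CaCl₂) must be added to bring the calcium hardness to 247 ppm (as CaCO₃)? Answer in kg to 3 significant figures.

58.9 kg

Volume: 286,000 US gal × 3.785 L/gal = 1,082,510 L.
After draining 49% and refilling: 316 × 0.51 + 75 × 0.49 = 197.91 ppm.
Deficit to target: 247 − 197.91 = 49.09 mg/L.
As CaCO₃: 49.09 mg/L × 1,082,510 L = 53,140 g; ÷ 100.1 = 530.9 mol Ca²⁺.
Mass: 530.9 × 111 = 58,930 g.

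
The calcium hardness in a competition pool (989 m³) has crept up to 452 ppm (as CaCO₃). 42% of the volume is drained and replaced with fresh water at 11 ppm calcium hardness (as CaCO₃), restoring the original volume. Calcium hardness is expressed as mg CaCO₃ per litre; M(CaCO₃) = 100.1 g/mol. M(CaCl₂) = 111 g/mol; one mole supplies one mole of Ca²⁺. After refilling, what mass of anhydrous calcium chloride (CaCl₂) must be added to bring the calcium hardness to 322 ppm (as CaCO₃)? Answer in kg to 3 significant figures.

60.6 kg

Volume: 989 m³ = 989,000 L.
After draining 42% and refilling: 452 × 0.58 + 11 × 0.42 = 266.78 ppm.
Deficit to target: 322 − 266.78 = 55.22 mg/L.
As CaCO₃: 55.22 mg/L × 989,000 L = 54,610 g; ÷ 100.1 = 545.6 mol Ca²⁺.
Mass: 545.6 × 111 = 60,560 g.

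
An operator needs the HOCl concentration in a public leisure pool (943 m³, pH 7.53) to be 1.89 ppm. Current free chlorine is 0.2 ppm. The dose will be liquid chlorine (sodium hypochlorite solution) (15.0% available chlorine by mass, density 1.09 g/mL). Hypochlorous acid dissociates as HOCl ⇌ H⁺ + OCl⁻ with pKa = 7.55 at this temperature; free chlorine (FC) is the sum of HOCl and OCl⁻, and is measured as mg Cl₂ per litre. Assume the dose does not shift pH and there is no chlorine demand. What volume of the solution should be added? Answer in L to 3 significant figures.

20.2 L

Volume: 943 m³ = 943,000 L.
[OCl⁻]/[HOCl] = 10^(pH − pKa) = 10^(7.53 − 7.55) = 0.955; fraction as HOCl = 1/(1 + 0.955) = 0.5115.
Free chlorine required for 1.89 ppm HOCl: 1.89 / 0.5115 = 3.695 ppm.
FC to add: 3.695 − 0.2 = 3.495 mg/L as Cl₂.
Cl₂ equivalent: 3.495 mg/L × 943,000 L = 3296 g.
Product at 15.0% available Cl: 3296 / 0.15 = 21,970 g.
Volume: 21,970 g ÷ 1.09 g/mL = 20,160 mL.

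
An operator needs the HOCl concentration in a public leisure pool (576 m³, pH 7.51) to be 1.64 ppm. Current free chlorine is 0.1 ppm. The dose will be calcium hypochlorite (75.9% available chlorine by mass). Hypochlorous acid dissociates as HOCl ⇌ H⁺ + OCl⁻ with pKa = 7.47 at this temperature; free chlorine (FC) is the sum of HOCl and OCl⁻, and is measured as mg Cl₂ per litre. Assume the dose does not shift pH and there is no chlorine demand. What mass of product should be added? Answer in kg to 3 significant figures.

2.53 kg

Volume: 576 m³ = 576,000 L.
[OCl⁻]/[HOCl] = 10^(pH − pKa) = 10^(7.51 − 7.47) = 1.096; fraction as HOCl = 1/(1 + 1.096) = 0.477.
Free chlorine required for 1.64 ppm HOCl: 1.64 / 0.477 = 3.438 ppm.
FC to add: 3.438 − 0.1 = 3.338 mg/L as Cl₂.
Cl₂ equivalent: 3.338 mg/L × 576,000 L = 1923 g.
Product at 75.9% available Cl: 1923 / 0.759 = 2533 g.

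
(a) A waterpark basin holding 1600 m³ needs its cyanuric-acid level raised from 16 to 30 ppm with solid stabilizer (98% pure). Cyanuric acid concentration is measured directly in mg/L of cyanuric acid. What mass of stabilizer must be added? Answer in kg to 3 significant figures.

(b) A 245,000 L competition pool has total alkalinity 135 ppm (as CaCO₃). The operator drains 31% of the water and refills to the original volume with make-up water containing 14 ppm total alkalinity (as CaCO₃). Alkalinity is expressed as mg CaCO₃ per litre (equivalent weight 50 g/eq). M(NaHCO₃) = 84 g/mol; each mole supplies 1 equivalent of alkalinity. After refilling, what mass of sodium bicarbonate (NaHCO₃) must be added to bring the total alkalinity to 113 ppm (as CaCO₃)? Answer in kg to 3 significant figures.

(a) Volume: 1600 m³ = 1,600,000 L.
(a) CYA to add: (30 − 16) = 14 mg/L × 1,600,000 L = 22,400 g cyanuric acid.
(a) At 98% purity: 22,400 / 0.98 = 22,860 g product.

(b) After draining 31% and refilling: 135 × 0.69 + 14 × 0.31 = 97.49 ppm.
(b) Deficit to target: 113 − 97.49 = 15.51 mg/L.
(b) As CaCO₃: 15.51 mg/L × 245,000 L = 3800 g; ÷ 50 g/eq ÷ 1 = 76 mol NaHCO₃.
(b) Mass: 76 × 84 = 6384 g.

(a) 22.9 kg; (b) 6.38 kg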